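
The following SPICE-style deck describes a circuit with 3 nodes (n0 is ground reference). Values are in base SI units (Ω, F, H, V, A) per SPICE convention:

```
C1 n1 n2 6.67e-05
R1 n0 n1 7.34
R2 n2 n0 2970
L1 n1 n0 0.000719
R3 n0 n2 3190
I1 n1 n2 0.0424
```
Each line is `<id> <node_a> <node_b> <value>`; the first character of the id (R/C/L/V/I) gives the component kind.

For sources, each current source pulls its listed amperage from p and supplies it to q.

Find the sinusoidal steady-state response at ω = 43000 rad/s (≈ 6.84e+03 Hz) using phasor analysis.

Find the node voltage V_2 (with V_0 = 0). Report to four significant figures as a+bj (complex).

-1.239e-05-0.01472j V

Apply KCL at each of the 2 non-ground nodes and solve the resulting linear system.
Node n1: branches {C1, R1, L1, I1} → V_1 = -1.573e-05+6.650e-05j
Node n2: branches {C1, R2, R3, I1} → V_2 = -1.239e-05-0.01472j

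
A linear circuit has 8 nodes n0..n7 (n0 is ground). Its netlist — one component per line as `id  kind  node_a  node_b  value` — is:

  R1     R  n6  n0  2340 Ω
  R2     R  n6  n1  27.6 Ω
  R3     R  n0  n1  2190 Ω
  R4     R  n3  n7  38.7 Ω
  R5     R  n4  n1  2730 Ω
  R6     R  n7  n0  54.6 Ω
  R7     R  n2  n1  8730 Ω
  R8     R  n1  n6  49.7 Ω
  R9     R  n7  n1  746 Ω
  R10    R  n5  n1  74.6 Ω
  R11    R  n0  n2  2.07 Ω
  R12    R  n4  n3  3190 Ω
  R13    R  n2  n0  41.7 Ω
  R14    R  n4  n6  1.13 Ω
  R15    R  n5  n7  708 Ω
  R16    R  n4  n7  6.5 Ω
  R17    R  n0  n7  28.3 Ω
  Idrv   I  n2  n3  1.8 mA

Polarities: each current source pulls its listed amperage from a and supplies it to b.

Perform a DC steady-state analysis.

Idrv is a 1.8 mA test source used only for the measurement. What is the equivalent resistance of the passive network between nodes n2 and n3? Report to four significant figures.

Element admittances at DC:
  Y(R1) = 0.0004274 S between n6,n0
  Y(R2) = 0.03623 S between n6,n1
  Y(R3) = 0.0004566 S between n0,n1
  Y(R4) = 0.02584 S between n3,n7
  Y(R5) = 0.0003663 S between n4,n1
  Y(R6) = 0.01832 S between n7,n0
  Y(R7) = 0.0001145 S between n2,n1
  Y(R8) = 0.02012 S between n1,n6
  Y(R9) = 0.001340 S between n7,n1
  Y(R10) = 0.01340 S between n5,n1
  Y(R11) = 0.4831 S between n0,n2
  Y(R12) = 0.0003135 S between n4,n3
  Y(R13) = 0.02398 S between n2,n0
  Y(R14) = 0.8850 S between n4,n6
  Y(R15) = 0.001412 S between n5,n7
  Y(R16) = 0.1538 S between n4,n7
  Y(R17) = 0.03534 S between n0,n7
  Idrv: injects 0.0018 A into n3 (from n2)
Assemble and solve the 7×7 MNA system:
  V(n1)=0.03252  V(n2)=-0.003542  V(n3)=0.1018  V(n4)=0.03287  V(n5)=0.03256  V(n6)=0.03283  V(n7)=0.03294

R_eq = 58.50 Ω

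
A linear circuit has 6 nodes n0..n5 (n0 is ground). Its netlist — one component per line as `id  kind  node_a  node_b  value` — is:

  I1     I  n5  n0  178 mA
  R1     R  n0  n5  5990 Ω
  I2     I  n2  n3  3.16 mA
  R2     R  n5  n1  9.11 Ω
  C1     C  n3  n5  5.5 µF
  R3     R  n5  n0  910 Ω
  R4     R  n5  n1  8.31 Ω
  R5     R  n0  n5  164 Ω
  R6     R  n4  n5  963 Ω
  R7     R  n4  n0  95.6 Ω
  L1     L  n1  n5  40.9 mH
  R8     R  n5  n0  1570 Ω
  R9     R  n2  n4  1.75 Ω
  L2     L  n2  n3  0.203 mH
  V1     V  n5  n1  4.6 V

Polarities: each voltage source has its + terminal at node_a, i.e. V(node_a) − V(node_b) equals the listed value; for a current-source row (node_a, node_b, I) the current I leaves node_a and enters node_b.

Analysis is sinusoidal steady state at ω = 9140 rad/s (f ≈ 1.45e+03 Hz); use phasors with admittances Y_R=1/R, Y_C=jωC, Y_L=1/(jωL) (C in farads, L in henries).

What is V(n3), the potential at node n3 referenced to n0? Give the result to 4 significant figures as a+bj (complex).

Apply KCL at each of the 5 non-ground nodes and solve the resulting linear system.
Node n1: branches {R2, R4, L1, V1} → V_1 = -14.44+1.004j
Node n2: branches {I2, R9, L2} → V_2 = -9.663-0.7854j
Node n3: branches {I2, C1, L2} → V_3 = -9.645-0.9631j
Node n4: branches {R6, R7, R9} → V_4 = -9.490-0.7682j
Node n5: branches {I1, R1, R2, C1, R3, R4, R5, R6, L1, R8, V1} → V_5 = -9.841+1.004j
Source currents: i(V1)=-1.058+0.01231j

-9.645-0.9631j V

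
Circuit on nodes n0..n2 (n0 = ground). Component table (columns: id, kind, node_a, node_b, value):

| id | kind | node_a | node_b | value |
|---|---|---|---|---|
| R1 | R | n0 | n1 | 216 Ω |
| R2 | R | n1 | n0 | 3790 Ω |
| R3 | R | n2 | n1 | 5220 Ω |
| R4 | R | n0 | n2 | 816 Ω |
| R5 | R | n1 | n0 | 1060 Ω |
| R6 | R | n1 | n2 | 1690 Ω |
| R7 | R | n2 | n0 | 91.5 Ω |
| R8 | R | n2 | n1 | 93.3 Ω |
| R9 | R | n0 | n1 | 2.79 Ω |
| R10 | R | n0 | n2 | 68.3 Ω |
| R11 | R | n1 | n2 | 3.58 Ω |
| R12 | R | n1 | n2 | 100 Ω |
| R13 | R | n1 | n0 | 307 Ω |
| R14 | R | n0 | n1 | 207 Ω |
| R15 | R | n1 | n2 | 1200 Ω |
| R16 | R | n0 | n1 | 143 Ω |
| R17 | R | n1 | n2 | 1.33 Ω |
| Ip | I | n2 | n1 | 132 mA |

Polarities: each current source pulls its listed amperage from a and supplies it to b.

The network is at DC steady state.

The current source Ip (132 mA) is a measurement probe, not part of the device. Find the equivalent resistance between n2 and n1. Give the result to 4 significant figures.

R_eq = 0.9272 Ω

Element admittances at DC:
  Y(R1) = 0.004630 S between n0,n1
  Y(R2) = 0.0002639 S between n1,n0
  Y(R3) = 0.0001916 S between n2,n1
  Y(R4) = 0.001225 S between n0,n2
  Y(R5) = 0.0009434 S between n1,n0
  Y(R6) = 0.0005917 S between n1,n2
  Y(R7) = 0.01093 S between n2,n0
  Y(R8) = 0.01072 S between n2,n1
  Y(R9) = 0.3584 S between n0,n1
  Y(R10) = 0.01464 S between n0,n2
  Y(R11) = 0.2793 S between n1,n2
  Y(R12) = 0.01000 S between n1,n2
  Y(R13) = 0.003257 S between n1,n0
  Y(R14) = 0.004831 S between n0,n1
  Y(R15) = 0.0008333 S between n1,n2
  Y(R16) = 0.006993 S between n0,n1
  Y(R17) = 0.7519 S between n1,n2
  Ip: injects 0.132 A into n1 (from n2)
Assemble and solve the 2×2 MNA system:
  V(n1)=0.008075  V(n2)=-0.1143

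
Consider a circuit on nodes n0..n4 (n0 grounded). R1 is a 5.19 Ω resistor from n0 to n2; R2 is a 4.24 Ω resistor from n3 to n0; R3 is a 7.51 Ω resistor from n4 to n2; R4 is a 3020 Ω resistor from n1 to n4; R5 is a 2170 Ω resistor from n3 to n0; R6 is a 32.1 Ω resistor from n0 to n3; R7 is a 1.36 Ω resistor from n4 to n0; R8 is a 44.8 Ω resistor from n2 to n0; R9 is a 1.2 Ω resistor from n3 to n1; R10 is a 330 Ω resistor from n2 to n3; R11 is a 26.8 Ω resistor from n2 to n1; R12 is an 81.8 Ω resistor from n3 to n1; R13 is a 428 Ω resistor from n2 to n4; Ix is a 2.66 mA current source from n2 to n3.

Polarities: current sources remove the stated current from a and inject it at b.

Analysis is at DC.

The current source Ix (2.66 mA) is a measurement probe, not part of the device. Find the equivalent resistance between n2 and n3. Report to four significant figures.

MNA unknowns: 4 node voltages V₁..V_4
R1: Y=0.1927 on G[0,2]
R2: Y=0.2358 on G[3,0]
R3: Y=0.1332 on G[4,2]
R4: Y=0.0003311 on G[1,4]
R5: Y=0.0004608 on G[3,0]
R6: Y=0.03115 on G[0,3]
R7: Y=0.7353 on G[4,0]
R8: Y=0.02232 on G[2,0]
R9: Y=0.8333 on G[3,1]
R10: Y=0.003030 on G[2,3]
R11: Y=0.03731 on G[2,1]
R12: Y=0.01222 on G[3,1]
R13: Y=0.002336 on G[2,4]
Ix: z[2]−=0.00266, z[3]+=0.00266
solve → V1=0.007262, V2=-0.006395, V3=0.007868, V4=-0.0009920

R_eq = 5.362 Ω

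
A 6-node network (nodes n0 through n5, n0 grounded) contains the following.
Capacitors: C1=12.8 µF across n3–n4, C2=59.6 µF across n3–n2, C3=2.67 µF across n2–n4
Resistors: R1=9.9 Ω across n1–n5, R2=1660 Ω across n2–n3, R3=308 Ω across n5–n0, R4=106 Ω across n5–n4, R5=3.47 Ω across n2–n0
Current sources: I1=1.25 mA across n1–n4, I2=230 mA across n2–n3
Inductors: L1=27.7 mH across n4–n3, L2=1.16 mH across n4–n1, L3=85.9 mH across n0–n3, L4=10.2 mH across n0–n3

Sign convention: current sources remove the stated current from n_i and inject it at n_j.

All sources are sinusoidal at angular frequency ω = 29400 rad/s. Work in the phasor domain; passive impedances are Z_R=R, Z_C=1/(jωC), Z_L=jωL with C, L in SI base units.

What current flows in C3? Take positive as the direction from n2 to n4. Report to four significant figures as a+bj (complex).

MNA unknowns: 5 node voltages V₁..V_5
C1: Y=0.000+0.3763j on G[3,4]
R1: Y=0.1010+0.000j on G[1,5]
R2: Y=0.0006024+0.000j on G[2,3]
I1: z[1]−=0.00125, z[4]+=0.00125
R3: Y=0.003247+0.000j on G[5,0]
C2: Y=0.000+1.752j on G[3,2]
L1: Y=0.000-0.001228j on G[4,3]
R4: Y=0.009434+0.000j on G[5,4]
L2: Y=0.000-0.02932j on G[4,1]
L3: Y=0.000-0.0003960j on G[0,3]
L4: Y=0.000-0.003335j on G[0,3]
C3: Y=0.000+0.07850j on G[2,4]
R5: Y=0.2882+0.000j on G[2,0]
I2: z[2]−=0.23, z[3]+=0.23
solve → V1=-0.02029-0.1375j, V2=0.001823+0.001500j, V3=0.002063-0.1254j, V4=0.002957-0.1035j, V5=-0.01778-0.1308j

-0.008245-8.902e-05j A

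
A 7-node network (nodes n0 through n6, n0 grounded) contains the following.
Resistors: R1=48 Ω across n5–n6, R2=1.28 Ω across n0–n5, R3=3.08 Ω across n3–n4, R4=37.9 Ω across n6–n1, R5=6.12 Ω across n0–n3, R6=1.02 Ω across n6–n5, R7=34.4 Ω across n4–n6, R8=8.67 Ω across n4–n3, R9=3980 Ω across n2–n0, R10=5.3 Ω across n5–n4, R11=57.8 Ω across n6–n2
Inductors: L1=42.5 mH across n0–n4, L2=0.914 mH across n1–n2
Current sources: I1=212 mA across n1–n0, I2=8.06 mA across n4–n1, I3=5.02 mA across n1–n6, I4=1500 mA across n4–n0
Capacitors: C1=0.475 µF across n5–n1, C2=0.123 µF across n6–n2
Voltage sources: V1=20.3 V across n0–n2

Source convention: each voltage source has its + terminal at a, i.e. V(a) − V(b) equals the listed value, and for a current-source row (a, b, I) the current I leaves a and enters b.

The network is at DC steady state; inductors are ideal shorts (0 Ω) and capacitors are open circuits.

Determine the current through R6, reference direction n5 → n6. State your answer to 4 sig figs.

0.7524 A

Element admittances at DC:
  Y(R1) = 0.02083 S between n5,n6
  L1: short n0↔n4 (DC inductor)
  I1: injects 0.212 A into n0 (from n1)
  Y(R2) = 0.7812 S between n0,n5
  Y(R3) = 0.3247 S between n3,n4
  Y(R4) = 0.02639 S between n6,n1
  I2: injects 0.00806 A into n1 (from n4)
  Y(R5) = 0.1634 S between n0,n3
  I3: injects 0.00502 A into n6 (from n1)
  Y(R6) = 0.9804 S between n6,n5
  Y(R7) = 0.02907 S between n4,n6
  Y(R8) = 0.1153 S between n4,n3
  L2: short n1↔n2 (DC inductor)
  Y(R9) = 0.0002513 S between n2,n0
  I4: injects 1.5 A into n0 (from n4)
  Y(R10) = 0.1887 S between n5,n4
  Y(R11) = 0.01730 S between n6,n2
  Y(C1) = 0.000 S between n5,n1
  Y(C2) = 0.000 S between n6,n2
  V1: constraint V(n0)−V(n2) = 20.3
Assemble and solve the 9×9 MNA system:
  V(n1)=-20.30  V(n2)=-20.30  V(n3)=0.000  V(n4)=0.000  V(n5)=-0.7922  V(n6)=-1.560
  i(L1)=1.703  i(L2)=0.2855  i(V1)=-0.6148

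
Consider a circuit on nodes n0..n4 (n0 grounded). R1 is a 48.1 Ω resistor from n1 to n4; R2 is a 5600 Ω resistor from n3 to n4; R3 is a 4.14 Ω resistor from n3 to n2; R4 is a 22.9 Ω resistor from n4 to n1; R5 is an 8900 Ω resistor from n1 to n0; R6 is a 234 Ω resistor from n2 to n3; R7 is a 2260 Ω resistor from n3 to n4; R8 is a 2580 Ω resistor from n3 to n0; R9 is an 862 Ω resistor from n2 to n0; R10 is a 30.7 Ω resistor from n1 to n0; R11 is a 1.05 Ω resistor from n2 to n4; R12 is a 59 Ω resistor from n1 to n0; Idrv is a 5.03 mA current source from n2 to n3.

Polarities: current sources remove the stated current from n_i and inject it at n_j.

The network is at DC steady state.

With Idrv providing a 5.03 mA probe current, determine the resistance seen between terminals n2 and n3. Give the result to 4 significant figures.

R_eq = 4.052 Ω

Apply KCL at each of the 4 non-ground nodes and solve the resulting linear system.
Node n1: branches {R1, R4, R5, R10, R12} → V_1 = -0.0001502
Node n2: branches {R3, R6, R9, R11, Idrv} → V_2 = -0.0002869
Node n3: branches {R2, R3, R6, R7, R8, Idrv} → V_3 = 0.02009
Node n4: branches {R1, R2, R4, R7, R11} → V_4 = -0.0002658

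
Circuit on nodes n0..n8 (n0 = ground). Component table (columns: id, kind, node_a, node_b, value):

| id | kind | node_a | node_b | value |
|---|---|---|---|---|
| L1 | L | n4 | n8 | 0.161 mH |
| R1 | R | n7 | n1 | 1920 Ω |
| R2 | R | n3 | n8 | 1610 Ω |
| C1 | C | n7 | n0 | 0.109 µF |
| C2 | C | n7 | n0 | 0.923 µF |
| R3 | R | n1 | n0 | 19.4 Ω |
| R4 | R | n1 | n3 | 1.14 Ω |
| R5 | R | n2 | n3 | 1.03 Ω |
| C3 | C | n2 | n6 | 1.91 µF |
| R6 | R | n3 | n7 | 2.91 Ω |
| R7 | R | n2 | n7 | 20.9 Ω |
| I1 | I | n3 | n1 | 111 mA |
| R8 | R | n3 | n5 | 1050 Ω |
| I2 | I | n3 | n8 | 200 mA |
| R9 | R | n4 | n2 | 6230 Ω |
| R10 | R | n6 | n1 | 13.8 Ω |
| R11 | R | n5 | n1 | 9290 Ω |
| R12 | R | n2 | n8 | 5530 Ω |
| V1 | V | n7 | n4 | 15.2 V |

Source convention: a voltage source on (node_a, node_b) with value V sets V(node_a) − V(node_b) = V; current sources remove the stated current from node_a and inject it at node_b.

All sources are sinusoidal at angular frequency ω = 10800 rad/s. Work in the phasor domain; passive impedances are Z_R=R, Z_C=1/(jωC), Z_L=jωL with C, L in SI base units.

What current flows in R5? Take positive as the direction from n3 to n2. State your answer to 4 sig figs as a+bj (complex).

MNA unknowns: 8 node voltages V₁..V_8 plus 1 source current (V1)
L1: Y=0.000-0.5751j on G[4,8]
R1: Y=0.0005208+0.000j on G[7,1]
R2: Y=0.0006211+0.000j on G[3,8]
C1: Y=0.000+0.001177j on G[7,0]
C2: Y=0.000+0.009968j on G[7,0]
R3: Y=0.05155+0.000j on G[1,0]
R4: Y=0.8772+0.000j on G[1,3]
R5: Y=0.9709+0.000j on G[2,3]
C3: Y=0.000+0.02063j on G[2,6]
R6: Y=0.3436+0.000j on G[3,7]
R7: Y=0.04785+0.000j on G[2,7]
I1: z[3]−=0.111, z[1]+=0.111
R8: Y=0.0009524+0.000j on G[3,5]
I2: z[3]−=0.2, z[8]+=0.2
R9: Y=0.0001605+0.000j on G[4,2]
R10: Y=0.07246+0.000j on G[6,1]
R11: Y=0.0001076+0.000j on G[5,1]
R12: Y=0.0001808+0.000j on G[2,8]
V1: row V7−V4=15.2, i_V1 at 7,4
solve → V1=-0.02170-0.08584j, V2=-0.1278-0.08705j, V3=-0.1491-0.08855j, V4=-14.80-0.1004j, V5=-0.1362-0.08828j, V6=-0.02934-0.1139j, V7=0.3970-0.1004j, V8=-14.80+0.2678j
aux → i_V1=-0.2141+0.0002834j

-0.02066-0.001457j A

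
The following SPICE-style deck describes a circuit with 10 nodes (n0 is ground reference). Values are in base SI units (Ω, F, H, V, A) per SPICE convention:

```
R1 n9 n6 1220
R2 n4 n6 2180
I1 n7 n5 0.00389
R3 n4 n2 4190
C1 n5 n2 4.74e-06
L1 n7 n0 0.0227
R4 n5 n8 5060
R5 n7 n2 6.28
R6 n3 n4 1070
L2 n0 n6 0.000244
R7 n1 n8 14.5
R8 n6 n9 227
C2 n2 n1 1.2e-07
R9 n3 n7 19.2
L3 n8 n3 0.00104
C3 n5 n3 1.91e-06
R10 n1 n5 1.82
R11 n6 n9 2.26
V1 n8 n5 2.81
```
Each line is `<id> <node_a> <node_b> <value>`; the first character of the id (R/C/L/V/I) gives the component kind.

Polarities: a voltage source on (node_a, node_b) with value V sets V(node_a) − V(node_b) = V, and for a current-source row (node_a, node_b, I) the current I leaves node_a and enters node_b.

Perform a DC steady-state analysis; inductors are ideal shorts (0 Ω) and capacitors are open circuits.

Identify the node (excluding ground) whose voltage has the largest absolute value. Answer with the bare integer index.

MNA unknowns: 9 node voltages V₁..V_9 plus 4 source currents (L1, L2, L3, V1)
R1: Y=0.0008197 on G[9,6]
R2: Y=0.0004587 on G[4,6]
I1: z[7]−=0.00389, z[5]+=0.00389
R3: Y=0.0002387 on G[4,2]
C1: Y=0.000 on G[5,2]
L1: row V7−V0=0, i_L1 at 7,0
R4: Y=0.0001976 on G[5,8]
R5: Y=0.1592 on G[7,2]
R6: Y=0.0009346 on G[3,4]
L2: row V0−V6=0, i_L2 at 0,6
R7: Y=0.06897 on G[1,8]
R8: Y=0.004405 on G[6,9]
C2: Y=0.000 on G[2,1]
R9: Y=0.05208 on G[3,7]
L3: row V8−V3=0, i_L3 at 8,3
C3: Y=0.000 on G[5,3]
R10: Y=0.5495 on G[1,5]
R11: Y=0.4425 on G[6,9]
V1: row V8−V5=2.81, i_V1 at 8,5
solve → V1=-2.423, V2=6.354e-05, V3=0.07412, V4=0.04246, V5=-2.736, V6=0.000, V7=0.000, V8=0.07412, V9=0.000
aux → i_L1=-1.948e-05, i_L2=-1.948e-05, i_L3=0.003890, i_V1=-0.1766

5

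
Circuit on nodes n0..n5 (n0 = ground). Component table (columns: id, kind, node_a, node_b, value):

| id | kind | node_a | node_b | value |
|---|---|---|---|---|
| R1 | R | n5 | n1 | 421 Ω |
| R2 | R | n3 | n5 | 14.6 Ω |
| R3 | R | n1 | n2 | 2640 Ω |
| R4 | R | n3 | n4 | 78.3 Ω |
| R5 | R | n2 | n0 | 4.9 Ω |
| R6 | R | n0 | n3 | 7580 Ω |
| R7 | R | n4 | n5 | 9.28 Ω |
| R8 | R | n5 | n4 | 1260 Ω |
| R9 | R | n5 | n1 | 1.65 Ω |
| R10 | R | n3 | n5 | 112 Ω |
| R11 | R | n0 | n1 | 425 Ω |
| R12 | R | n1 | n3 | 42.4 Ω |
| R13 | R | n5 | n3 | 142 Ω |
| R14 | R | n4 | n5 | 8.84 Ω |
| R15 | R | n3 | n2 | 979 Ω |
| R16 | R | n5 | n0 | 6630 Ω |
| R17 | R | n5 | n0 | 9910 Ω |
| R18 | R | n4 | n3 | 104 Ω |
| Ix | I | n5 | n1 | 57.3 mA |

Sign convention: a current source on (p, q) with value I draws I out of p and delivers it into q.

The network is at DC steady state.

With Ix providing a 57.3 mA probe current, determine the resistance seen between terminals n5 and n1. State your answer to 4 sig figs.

MNA unknowns: 5 node voltages V₁..V_5
R1: Y=0.002375 on G[5,1]
R2: Y=0.06849 on G[3,5]
R3: Y=0.0003788 on G[1,2]
R4: Y=0.01277 on G[3,4]
R5: Y=0.2041 on G[2,0]
R6: Y=0.0001319 on G[0,3]
R7: Y=0.1078 on G[4,5]
R8: Y=0.0007937 on G[5,4]
R9: Y=0.6061 on G[5,1]
R10: Y=0.008929 on G[3,5]
R11: Y=0.002353 on G[0,1]
R12: Y=0.02358 on G[1,3]
R13: Y=0.007042 on G[5,3]
R14: Y=0.1131 on G[4,5]
R15: Y=0.001021 on G[3,2]
R16: Y=0.0001508 on G[5,0]
R17: Y=0.0001009 on G[5,0]
R18: Y=0.009615 on G[4,3]
Ix: z[5]−=0.0573, z[1]+=0.0573
solve → V1=0.02612, V2=-0.0001899, V3=-0.04789, V4=-0.06349, V5=-0.06507

R_eq = 1.591 Ω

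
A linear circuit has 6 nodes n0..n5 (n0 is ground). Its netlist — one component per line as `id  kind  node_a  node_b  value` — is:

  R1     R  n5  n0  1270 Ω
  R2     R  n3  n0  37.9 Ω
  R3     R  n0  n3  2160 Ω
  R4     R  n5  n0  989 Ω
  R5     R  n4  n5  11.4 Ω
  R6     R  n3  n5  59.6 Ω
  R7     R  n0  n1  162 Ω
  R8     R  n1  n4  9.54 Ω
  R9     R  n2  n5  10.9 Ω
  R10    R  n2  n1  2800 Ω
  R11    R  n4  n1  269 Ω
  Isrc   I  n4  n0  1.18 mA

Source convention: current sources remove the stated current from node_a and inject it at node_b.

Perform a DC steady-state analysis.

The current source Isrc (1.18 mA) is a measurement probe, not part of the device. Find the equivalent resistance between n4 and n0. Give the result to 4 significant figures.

Element admittances at DC:
  Y(R1) = 0.0007874 S between n5,n0
  Y(R2) = 0.02639 S between n3,n0
  Y(R3) = 0.0004630 S between n0,n3
  Y(R4) = 0.001011 S between n5,n0
  Y(R5) = 0.08772 S between n4,n5
  Y(R6) = 0.01678 S between n3,n5
  Y(R7) = 0.006173 S between n0,n1
  Y(R8) = 0.1048 S between n1,n4
  Y(R9) = 0.09174 S between n2,n5
  Y(R10) = 0.0003571 S between n2,n1
  Y(R11) = 0.003717 S between n4,n1
  Isrc: injects 0.00118 A into n0 (from n4)
Assemble and solve the 5×5 MNA system:
  V(n1)=-0.06768  V(n2)=-0.06289  V(n3)=-0.02418  V(n4)=-0.07154  V(n5)=-0.06287

R_eq = 60.63 Ω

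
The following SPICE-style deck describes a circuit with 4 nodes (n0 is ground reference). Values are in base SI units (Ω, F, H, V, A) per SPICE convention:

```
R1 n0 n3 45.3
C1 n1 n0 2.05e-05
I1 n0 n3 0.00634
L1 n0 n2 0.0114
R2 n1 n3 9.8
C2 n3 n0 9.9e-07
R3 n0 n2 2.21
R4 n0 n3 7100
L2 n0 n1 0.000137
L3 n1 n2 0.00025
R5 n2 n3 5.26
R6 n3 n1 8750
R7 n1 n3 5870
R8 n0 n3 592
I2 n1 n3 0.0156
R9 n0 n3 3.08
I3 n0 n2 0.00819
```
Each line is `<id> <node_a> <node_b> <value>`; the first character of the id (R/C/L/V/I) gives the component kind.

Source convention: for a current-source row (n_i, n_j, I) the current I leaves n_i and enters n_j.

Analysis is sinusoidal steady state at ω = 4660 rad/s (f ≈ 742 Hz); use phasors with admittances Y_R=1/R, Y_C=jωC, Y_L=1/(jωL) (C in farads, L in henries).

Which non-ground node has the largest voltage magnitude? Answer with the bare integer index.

3

Apply KCL at each of the 3 non-ground nodes and solve the resulting linear system.
Node n1: branches {C1, R2, L2, L3, R6, R7, I2} → V_1 = 0.003206-0.001932j
Node n2: branches {L1, R3, L3, R5, I3} → V_2 = 0.009175+0.008847j
Node n3: branches {R1, I1, R2, C2, R4, R5, R6, R7, R8, I2, R9} → V_3 = 0.03747+0.002046j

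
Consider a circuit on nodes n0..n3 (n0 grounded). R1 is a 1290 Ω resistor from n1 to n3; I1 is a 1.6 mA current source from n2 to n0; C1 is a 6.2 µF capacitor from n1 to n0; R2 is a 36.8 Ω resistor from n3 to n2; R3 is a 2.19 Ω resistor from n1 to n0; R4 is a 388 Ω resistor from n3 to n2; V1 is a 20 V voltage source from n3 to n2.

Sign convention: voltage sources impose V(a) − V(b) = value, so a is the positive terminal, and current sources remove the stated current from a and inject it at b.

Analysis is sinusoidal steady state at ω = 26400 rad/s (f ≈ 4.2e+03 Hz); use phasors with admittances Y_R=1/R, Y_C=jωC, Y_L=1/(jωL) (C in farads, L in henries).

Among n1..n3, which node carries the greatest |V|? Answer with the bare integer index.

MNA unknowns: 3 node voltages V₁..V_3 plus 1 source current (V1)
R1: Y=0.0007752+0.000j on G[1,3]
I1: z[2]−=0.0016, z[0]+=0.0016
C1: Y=0.000+0.1637j on G[1,0]
R2: Y=0.02717+0.000j on G[3,2]
R3: Y=0.4566+0.000j on G[1,0]
R4: Y=0.002577+0.000j on G[3,2]
V1: row V3−V2=20, i_V1 at 3,2
solve → V1=-0.003105+0.001113j, V2=-22.07+0.001113j, V3=-2.067+0.001113j
aux → i_V1=-0.5934+0.000j

2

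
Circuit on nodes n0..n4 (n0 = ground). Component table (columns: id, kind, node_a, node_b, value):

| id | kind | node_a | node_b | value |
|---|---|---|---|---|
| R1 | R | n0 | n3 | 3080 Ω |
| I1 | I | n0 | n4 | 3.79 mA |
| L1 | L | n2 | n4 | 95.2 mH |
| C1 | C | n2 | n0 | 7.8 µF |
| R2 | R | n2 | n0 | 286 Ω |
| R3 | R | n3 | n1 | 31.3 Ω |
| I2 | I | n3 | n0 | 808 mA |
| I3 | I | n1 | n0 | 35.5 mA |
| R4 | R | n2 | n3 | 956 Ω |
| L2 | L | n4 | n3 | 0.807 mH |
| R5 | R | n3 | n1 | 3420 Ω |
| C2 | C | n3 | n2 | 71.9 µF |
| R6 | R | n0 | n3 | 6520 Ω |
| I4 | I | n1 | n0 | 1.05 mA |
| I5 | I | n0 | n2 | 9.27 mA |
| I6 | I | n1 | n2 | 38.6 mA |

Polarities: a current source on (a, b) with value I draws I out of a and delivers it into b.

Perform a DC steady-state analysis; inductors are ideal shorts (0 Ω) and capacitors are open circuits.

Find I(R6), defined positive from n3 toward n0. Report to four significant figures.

-0.03209 A

Element admittances at DC:
  Y(R1) = 0.0003247 S between n0,n3
  I1: injects 0.00379 A into n4 (from n0)
  L1: short n2↔n4 (DC inductor)
  Y(C1) = 0.000 S between n2,n0
  Y(R2) = 0.003497 S between n2,n0
  Y(R3) = 0.03195 S between n3,n1
  I2: injects 0.808 A into n0 (from n3)
  I3: injects 0.0355 A into n0 (from n1)
  Y(R4) = 0.001046 S between n2,n3
  L2: short n4↔n3 (DC inductor)
  Y(R5) = 0.0002924 S between n3,n1
  Y(C2) = 0.000 S between n3,n2
  Y(R6) = 0.0001534 S between n0,n3
  I4: injects 0.00105 A into n0 (from n1)
  I5: injects 0.00927 A into n2 (from n0)
  I6: injects 0.0386 A into n2 (from n1)
Assemble and solve the 6×6 MNA system:
  V(n1)=-211.5  V(n2)=-209.2  V(n3)=-209.2  V(n4)=-209.2
  i(L1)=0.7794  i(L2)=0.7831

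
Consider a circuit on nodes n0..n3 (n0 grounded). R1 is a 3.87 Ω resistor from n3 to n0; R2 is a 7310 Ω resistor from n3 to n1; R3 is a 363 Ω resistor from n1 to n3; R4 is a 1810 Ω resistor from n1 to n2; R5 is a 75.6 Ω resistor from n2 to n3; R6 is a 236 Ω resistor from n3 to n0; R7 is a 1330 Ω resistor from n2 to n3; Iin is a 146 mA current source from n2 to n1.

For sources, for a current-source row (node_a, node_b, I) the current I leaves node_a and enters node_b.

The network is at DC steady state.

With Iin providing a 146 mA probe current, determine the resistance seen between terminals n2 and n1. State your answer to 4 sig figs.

Element admittances at DC:
  Y(R1) = 0.2584 S between n3,n0
  Y(R2) = 0.0001368 S between n3,n1
  Y(R3) = 0.002755 S between n1,n3
  Y(R4) = 0.0005525 S between n1,n2
  Y(R5) = 0.01323 S between n2,n3
  Y(R6) = 0.004237 S between n3,n0
  Y(R7) = 0.0007519 S between n2,n3
  Iin: injects 0.146 A into n1 (from n2)
Assemble and solve the 3×3 MNA system:
  V(n1)=41.03  V(n2)=-8.487  V(n3)=0.000

R_eq = 339.2 Ω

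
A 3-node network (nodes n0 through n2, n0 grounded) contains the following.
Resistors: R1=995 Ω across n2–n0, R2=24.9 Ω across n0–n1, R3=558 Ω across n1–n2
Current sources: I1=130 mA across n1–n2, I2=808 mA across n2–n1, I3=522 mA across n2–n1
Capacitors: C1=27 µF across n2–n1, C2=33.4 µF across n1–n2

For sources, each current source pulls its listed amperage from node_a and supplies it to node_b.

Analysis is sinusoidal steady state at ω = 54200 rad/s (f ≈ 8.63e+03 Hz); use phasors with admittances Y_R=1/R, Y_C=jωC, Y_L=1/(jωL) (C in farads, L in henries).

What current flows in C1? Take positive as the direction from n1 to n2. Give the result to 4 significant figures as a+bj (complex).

Element admittances at ω=54200 rad/s:
  Y(R1) = 0.001005+0.000j S between n2,n0
  Y(R2) = 0.04016+0.000j S between n0,n1
  I1: injects 0.13 A into n2 (from n1)
  Y(R3) = 0.001792+0.000j S between n1,n2
  Y(C1) = 0.000+1.463j S between n2,n1
  Y(C2) = 0.000+1.810j S between n1,n2
  I2: injects 0.808 A into n1 (from n2)
  I3: injects 0.522 A into n1 (from n2)
Assemble and solve the 2×2 MNA system:
  V(n1)=7.579e-06-0.008949j  V(n2)=-0.0003029+0.3576j

0.5364+0.0004543j A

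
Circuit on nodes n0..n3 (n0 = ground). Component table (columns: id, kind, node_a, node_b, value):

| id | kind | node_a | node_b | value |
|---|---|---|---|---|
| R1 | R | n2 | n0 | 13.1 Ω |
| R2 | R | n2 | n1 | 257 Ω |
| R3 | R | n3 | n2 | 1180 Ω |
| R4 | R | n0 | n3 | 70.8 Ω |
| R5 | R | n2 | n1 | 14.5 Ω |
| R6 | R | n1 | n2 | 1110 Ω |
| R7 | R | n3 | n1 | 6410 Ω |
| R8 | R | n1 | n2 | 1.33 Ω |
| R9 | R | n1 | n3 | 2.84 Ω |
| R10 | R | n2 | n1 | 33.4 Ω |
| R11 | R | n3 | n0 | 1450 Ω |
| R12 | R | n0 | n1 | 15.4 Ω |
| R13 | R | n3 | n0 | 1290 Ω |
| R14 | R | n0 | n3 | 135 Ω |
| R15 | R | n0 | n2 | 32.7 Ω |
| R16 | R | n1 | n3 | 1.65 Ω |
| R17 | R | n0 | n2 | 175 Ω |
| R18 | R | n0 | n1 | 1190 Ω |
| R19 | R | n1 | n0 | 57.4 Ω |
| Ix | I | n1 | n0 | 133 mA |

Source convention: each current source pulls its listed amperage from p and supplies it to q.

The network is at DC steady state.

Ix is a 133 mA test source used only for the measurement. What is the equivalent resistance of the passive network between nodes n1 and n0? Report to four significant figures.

R_eq = 4.874 Ω

Apply KCL at each of the 3 non-ground nodes and solve the resulting linear system.
Node n1: branches {R2, R5, R6, R7, R8, R9, R10, R12, R16, R18, R19, Ix} → V_1 = -0.6482
Node n2: branches {R1, R2, R3, R5, R6, R8, R10, R15, R17} → V_2 = -0.5728
Node n3: branches {R3, R4, R7, R9, R11, R13, R14, R16} → V_3 = -0.6329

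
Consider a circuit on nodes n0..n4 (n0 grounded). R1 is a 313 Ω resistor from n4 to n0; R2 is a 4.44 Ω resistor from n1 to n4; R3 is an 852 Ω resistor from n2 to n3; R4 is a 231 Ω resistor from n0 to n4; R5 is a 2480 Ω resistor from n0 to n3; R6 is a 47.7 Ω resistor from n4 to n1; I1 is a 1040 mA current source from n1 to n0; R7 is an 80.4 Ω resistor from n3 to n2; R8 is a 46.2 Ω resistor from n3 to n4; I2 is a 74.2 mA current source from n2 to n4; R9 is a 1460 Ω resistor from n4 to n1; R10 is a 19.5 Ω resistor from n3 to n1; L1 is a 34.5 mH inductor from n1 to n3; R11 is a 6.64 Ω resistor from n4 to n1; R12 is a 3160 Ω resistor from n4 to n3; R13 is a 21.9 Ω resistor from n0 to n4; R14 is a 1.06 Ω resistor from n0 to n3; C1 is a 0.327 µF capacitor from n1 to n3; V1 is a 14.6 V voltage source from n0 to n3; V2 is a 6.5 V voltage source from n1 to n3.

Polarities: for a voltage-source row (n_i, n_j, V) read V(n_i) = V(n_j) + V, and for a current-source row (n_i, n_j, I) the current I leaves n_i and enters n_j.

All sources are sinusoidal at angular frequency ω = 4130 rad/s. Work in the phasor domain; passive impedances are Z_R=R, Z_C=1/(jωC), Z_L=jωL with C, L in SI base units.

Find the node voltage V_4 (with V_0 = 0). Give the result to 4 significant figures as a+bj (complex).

-7.334+0.000j V

Element admittances at ω=4130 rad/s:
  Y(R1) = 0.003195+0.000j S between n4,n0
  Y(R2) = 0.2252+0.000j S between n1,n4
  Y(R3) = 0.001174+0.000j S between n2,n3
  Y(R4) = 0.004329+0.000j S between n0,n4
  Y(R5) = 0.0004032+0.000j S between n0,n3
  Y(R6) = 0.02096+0.000j S between n4,n1
  I1: injects 1.04 A into n0 (from n1)
  Y(R7) = 0.01244+0.000j S between n3,n2
  Y(R8) = 0.02165+0.000j S between n3,n4
  I2: injects 0.0742 A into n4 (from n2)
  Y(R9) = 0.0006849+0.000j S between n4,n1
  Y(R10) = 0.05128+0.000j S between n3,n1
  Y(L1) = 0.000-0.007018j S between n1,n3
  Y(R11) = 0.1506+0.000j S between n4,n1
  Y(R12) = 0.0003165+0.000j S between n4,n3
  Y(R13) = 0.04566+0.000j S between n0,n4
  Y(R14) = 0.9434+0.000j S between n0,n3
  Y(C1) = 0.000+0.001351j S between n1,n3
  V1: constraint V(n0)−V(n3) = 14.6
  V2: constraint V(n1)−V(n3) = 6.5
Assemble and solve the 6×6 MNA system:
  V(n1)=-8.100+0.000j  V(n2)=-20.05+0.000j  V(n3)=-14.60+0.000j  V(n4)=-7.334+0.000j
  i(V1)=-13.13+0.000j  i(V2)=-1.069+0.03684j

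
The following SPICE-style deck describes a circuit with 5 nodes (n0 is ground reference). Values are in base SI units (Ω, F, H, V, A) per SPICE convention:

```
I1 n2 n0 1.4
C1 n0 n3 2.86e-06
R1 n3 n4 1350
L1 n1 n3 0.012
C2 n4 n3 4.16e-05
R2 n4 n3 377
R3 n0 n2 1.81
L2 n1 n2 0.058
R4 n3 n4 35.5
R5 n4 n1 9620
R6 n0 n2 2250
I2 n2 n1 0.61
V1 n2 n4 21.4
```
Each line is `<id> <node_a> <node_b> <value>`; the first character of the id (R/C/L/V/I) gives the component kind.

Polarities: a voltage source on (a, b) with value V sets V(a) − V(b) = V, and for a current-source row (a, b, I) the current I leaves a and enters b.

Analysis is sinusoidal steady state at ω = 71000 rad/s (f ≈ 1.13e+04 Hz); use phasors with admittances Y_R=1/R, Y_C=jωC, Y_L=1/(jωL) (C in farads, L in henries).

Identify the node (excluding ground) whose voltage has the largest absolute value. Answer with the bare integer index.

MNA unknowns: 4 node voltages V₁..V_4 plus 1 source current (V1)
I1: z[2]−=1.4, z[0]+=1.4
C1: Y=0.000+0.2031j on G[0,3]
R1: Y=0.0007407+0.000j on G[3,4]
L1: Y=0.000-0.001174j on G[1,3]
C2: Y=0.000+2.954j on G[4,3]
R2: Y=0.002653+0.000j on G[4,3]
R3: Y=0.5525+0.000j on G[0,2]
L2: Y=0.000-0.0002428j on G[1,2]
R4: Y=0.02817+0.000j on G[3,4]
R5: Y=0.0001040+0.000j on G[4,1]
R6: Y=0.0004444+0.000j on G[0,2]
I2: z[2]−=0.61, z[1]+=0.61
V1: row V2−V4=21.4, i_V1 at 2,4
solve → V1=14.72+434.8j, V2=-0.05164+7.374j, V3=-20.08+6.754j, V4=-21.45+7.374j
aux → i_V1=-1.878-4.081j

1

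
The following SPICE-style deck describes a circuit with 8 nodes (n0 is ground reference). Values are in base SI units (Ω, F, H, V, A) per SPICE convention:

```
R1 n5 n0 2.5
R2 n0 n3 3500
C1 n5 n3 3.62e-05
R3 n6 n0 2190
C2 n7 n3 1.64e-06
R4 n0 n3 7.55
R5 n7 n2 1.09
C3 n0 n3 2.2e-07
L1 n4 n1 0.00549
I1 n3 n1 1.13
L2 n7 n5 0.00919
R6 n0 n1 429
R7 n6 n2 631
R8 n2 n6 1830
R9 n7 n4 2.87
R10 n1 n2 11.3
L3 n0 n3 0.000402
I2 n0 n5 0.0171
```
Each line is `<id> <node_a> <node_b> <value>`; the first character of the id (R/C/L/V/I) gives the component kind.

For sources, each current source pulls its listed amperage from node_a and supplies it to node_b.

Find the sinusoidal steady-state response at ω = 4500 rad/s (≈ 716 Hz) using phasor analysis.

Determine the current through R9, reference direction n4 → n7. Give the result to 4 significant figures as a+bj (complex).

0.1853-0.4206j A

MNA unknowns: 7 node voltages V₁..V_7
R1: Y=0.4000+0.000j on G[5,0]
R2: Y=0.0002857+0.000j on G[0,3]
C1: Y=0.000+0.1629j on G[5,3]
R3: Y=0.0004566+0.000j on G[6,0]
C2: Y=0.000+0.007380j on G[7,3]
R4: Y=0.1325+0.000j on G[0,3]
R5: Y=0.9174+0.000j on G[7,2]
C3: Y=0.000+0.0009900j on G[0,3]
L1: Y=0.000-0.04048j on G[4,1]
I1: z[3]−=1.13, z[1]+=1.13
L2: Y=0.000-0.02418j on G[7,5]
R6: Y=0.002331+0.000j on G[0,1]
R7: Y=0.001585+0.000j on G[6,2]
R8: Y=0.0005464+0.000j on G[2,6]
R9: Y=0.3484+0.000j on G[7,4]
R10: Y=0.08850+0.000j on G[1,2]
L3: Y=0.000-0.5528j on G[0,3]
I2: z[0]−=0.0171, z[5]+=0.0171
solve → V1=26.88+62.90j, V2=16.91+59.80j, V3=-2.417-1.944j, V4=16.49+58.32j, V5=3.354-3.112j, V6=13.92+49.25j, V7=15.95+59.53j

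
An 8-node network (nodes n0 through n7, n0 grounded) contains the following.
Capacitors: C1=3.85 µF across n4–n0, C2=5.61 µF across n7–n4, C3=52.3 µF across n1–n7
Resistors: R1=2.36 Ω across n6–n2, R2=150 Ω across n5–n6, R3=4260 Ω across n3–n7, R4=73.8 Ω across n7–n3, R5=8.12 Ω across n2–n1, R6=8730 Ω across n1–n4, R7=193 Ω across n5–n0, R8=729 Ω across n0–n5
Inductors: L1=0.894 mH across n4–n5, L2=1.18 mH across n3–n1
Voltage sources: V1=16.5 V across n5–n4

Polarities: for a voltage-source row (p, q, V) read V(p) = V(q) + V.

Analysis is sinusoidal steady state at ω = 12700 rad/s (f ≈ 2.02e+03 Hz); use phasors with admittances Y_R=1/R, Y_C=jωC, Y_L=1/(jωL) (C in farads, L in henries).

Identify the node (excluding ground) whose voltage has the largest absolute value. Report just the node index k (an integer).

Element admittances at ω=12700 rad/s:
  Y(C1) = 0.000+0.04890j S between n4,n0
  Y(R1) = 0.4237+0.000j S between n6,n2
  Y(L1) = 0.000-0.08808j S between n4,n5
  Y(R2) = 0.006667+0.000j S between n5,n6
  Y(C2) = 0.000+0.07125j S between n7,n4
  Y(R3) = 0.0002347+0.000j S between n3,n7
  Y(R4) = 0.01355+0.000j S between n7,n3
  Y(R5) = 0.1232+0.000j S between n2,n1
  Y(L2) = 0.000-0.06673j S between n3,n1
  Y(R6) = 0.0001145+0.000j S between n1,n4
  Y(C3) = 0.000+0.6642j S between n1,n7
  Y(R7) = 0.005181+0.000j S between n5,n0
  Y(R8) = 0.001372+0.000j S between n0,n5
  V1: constraint V(n5)−V(n4) = 16.5
Assemble and solve the 8×8 MNA system:
  V(n1)=-0.1320+0.5899j  V(n2)=0.6949+0.6700j  V(n3)=-0.1631+0.5926j  V(n4)=-0.2911+2.172j  V(n5)=16.21+2.172j  V(n6)=0.9352+0.6932j  V(n7)=-0.1502+0.7434j
  i(V1)=-0.2080+1.429j

5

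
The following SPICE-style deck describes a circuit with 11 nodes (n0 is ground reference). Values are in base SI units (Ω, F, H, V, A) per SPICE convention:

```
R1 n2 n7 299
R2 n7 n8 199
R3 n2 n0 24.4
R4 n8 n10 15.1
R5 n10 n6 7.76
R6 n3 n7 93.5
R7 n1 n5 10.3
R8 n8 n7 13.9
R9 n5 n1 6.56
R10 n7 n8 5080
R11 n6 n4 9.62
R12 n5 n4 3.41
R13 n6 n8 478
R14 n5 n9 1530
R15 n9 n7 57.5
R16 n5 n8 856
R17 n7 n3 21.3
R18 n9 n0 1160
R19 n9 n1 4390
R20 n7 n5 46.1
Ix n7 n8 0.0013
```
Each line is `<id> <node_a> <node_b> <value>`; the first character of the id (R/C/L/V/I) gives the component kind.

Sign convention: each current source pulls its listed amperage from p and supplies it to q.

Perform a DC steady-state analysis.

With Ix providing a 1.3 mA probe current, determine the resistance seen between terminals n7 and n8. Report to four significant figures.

MNA unknowns: 10 node voltages V₁..V_10
R1: Y=0.003344 on G[2,7]
R2: Y=0.005025 on G[7,8]
R3: Y=0.04098 on G[2,0]
R4: Y=0.06623 on G[8,10]
R5: Y=0.1289 on G[10,6]
R6: Y=0.01070 on G[3,7]
R7: Y=0.09709 on G[1,5]
R8: Y=0.07194 on G[8,7]
R9: Y=0.1524 on G[5,1]
R10: Y=0.0001969 on G[7,8]
R11: Y=0.1040 on G[6,4]
R12: Y=0.2933 on G[5,4]
R13: Y=0.002092 on G[6,8]
R14: Y=0.0006536 on G[5,9]
R15: Y=0.01739 on G[9,7]
R16: Y=0.001168 on G[5,8]
R17: Y=0.04695 on G[7,3]
R18: Y=0.0008621 on G[9,0]
R19: Y=0.0002278 on G[9,1]
R20: Y=0.02169 on G[7,5]
Ix: z[7]−=0.0013, z[8]+=0.0013
solve → V1=0.008142, V2=-6.298e-06, V3=-8.347e-05, V4=0.008757, V5=0.008149, V6=0.01047, V7=-8.347e-05, V8=0.01436, V9=0.0002994, V10=0.01179

R_eq = 11.11 Ω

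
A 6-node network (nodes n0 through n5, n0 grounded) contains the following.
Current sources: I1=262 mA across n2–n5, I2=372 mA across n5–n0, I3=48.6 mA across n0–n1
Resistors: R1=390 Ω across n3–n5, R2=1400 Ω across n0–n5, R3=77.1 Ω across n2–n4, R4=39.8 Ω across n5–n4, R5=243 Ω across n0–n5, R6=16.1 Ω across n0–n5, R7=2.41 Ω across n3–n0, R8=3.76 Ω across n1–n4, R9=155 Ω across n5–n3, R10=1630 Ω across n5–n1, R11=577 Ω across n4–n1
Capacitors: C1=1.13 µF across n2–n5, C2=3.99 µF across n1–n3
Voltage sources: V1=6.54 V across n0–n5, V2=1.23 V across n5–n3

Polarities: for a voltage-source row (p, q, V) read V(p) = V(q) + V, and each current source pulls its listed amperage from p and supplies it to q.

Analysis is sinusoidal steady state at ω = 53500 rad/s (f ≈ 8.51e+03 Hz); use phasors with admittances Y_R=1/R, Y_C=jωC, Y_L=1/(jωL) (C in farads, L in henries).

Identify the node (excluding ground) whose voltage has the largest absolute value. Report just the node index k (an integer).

Element admittances at ω=53500 rad/s:
  I1: injects 0.262 A into n5 (from n2)
  Y(R1) = 0.002564+0.000j S between n3,n5
  Y(R2) = 0.0007143+0.000j S between n0,n5
  Y(R3) = 0.01297+0.000j S between n2,n4
  I2: injects 0.372 A into n0 (from n5)
  Y(C1) = 0.000+0.06046j S between n2,n5
  Y(R4) = 0.02513+0.000j S between n5,n4
  Y(R5) = 0.004115+0.000j S between n0,n5
  Y(R6) = 0.06211+0.000j S between n0,n5
  I3: injects 0.0486 A into n1 (from n0)
  Y(C2) = 0.000+0.2135j S between n1,n3
  Y(R7) = 0.4149+0.000j S between n3,n0
  Y(R8) = 0.2660+0.000j S between n1,n4
  Y(R9) = 0.006452+0.000j S between n5,n3
  Y(R10) = 0.0006135+0.000j S between n5,n1
  Y(R11) = 0.001733+0.000j S between n4,n1
  V1: constraint V(n0)−V(n5) = 6.54
  V2: constraint V(n5)−V(n3) = 1.23
Assemble and solve the 7×7 MNA system:
  V(n1)=-7.488-0.3281j  V(n2)=-7.489+4.317j  V(n3)=-7.770+0.000j  V(n4)=-7.410-0.1041j  V(n5)=-6.540+0.000j
  i(V1)=-3.338+0.000j  i(V2)=-3.305-0.06016j

2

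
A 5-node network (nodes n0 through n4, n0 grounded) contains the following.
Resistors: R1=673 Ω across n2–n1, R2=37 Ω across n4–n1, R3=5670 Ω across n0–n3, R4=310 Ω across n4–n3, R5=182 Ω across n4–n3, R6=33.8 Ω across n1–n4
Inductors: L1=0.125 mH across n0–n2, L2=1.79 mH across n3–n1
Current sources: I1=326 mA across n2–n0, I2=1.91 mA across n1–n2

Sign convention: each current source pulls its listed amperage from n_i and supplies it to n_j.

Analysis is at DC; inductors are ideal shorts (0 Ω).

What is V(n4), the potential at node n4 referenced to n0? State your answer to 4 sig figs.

MNA unknowns: 4 node voltages V₁..V_4 plus 2 source currents (L1, L2)
R1: Y=0.001486 on G[2,1]
L1: row V0−V2=0, i_L1 at 0,2
R2: Y=0.02703 on G[4,1]
R3: Y=0.0001764 on G[0,3]
R4: Y=0.003226 on G[4,3]
L2: row V3−V1=0, i_L2 at 3,1
R5: Y=0.005495 on G[4,3]
I1: z[2]−=0.326, z[0]+=0.326
R6: Y=0.02959 on G[1,4]
I2: z[1]−=0.00191, z[2]+=0.00191
solve → V1=-1.149, V2=0.000, V3=-1.149, V4=-1.149
aux → i_L1=0.3258, i_L2=0.0002027

-1.149 V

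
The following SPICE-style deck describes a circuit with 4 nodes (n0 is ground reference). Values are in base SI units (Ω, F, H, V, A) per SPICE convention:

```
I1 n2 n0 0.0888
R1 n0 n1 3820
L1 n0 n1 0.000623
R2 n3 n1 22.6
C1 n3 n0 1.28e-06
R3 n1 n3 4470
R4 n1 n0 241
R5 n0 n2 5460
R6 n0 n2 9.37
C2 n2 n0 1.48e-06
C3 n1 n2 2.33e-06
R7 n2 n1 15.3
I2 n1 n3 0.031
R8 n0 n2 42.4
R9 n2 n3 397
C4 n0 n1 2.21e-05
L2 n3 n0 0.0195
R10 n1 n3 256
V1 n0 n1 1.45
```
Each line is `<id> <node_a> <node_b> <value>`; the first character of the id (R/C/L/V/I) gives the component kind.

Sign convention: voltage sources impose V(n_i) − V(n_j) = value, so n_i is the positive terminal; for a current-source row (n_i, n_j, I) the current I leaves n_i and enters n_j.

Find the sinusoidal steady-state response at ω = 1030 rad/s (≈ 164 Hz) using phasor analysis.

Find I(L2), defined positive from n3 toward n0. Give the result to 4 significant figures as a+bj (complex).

-0.02028+0.02128j A

Element admittances at ω=1030 rad/s:
  I1: injects 0.0888 A into n0 (from n2)
  Y(R1) = 0.0002618+0.000j S between n0,n1
  Y(L1) = 0.000-1.558j S between n0,n1
  Y(R2) = 0.04425+0.000j S between n3,n1
  Y(C1) = 0.000+0.001318j S between n3,n0
  Y(R3) = 0.0002237+0.000j S between n1,n3
  Y(R4) = 0.004149+0.000j S between n1,n0
  Y(R5) = 0.0001832+0.000j S between n0,n2
  Y(R6) = 0.1067+0.000j S between n0,n2
  Y(C2) = 0.000+0.001524j S between n2,n0
  Y(C3) = 0.000+0.002400j S between n1,n2
  Y(R7) = 0.06536+0.000j S between n2,n1
  I2: injects 0.031 A into n3 (from n1)
  Y(R8) = 0.02358+0.000j S between n0,n2
  Y(R9) = 0.002519+0.000j S between n2,n3
  Y(C4) = 0.000+0.02276j S between n0,n1
  Y(L2) = 0.000-0.04979j S between n3,n0
  Y(R10) = 0.003906+0.000j S between n1,n3
  V1: constraint V(n0)−V(n1) = 1.45
Assemble and solve the 4×4 MNA system:
  V(n1)=-1.450+0.000j  V(n2)=-0.9309-0.004297j  V(n3)=-0.4274-0.4072j
  i(V1)=-0.05880+2.245j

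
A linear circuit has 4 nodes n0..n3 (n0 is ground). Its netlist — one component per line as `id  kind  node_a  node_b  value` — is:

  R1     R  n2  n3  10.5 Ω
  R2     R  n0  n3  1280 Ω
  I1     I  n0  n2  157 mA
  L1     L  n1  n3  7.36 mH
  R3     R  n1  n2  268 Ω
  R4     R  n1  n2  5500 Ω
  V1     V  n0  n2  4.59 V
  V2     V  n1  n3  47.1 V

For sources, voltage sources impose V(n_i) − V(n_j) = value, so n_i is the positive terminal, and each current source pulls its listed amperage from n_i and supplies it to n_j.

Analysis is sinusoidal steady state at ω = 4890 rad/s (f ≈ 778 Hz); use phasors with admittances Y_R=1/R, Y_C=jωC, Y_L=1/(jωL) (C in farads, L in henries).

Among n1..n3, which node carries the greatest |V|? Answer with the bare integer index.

1

Element admittances at ω=4890 rad/s:
  Y(R1) = 0.09524+0.000j S between n2,n3
  Y(R2) = 0.0007813+0.000j S between n0,n3
  I1: injects 0.157 A into n2 (from n0)
  Y(L1) = 0.000-0.02779j S between n1,n3
  Y(R3) = 0.003731+0.000j S between n1,n2
  Y(R4) = 0.0001818+0.000j S between n1,n2
  V1: constraint V(n0)−V(n2) = 4.59
  V2: constraint V(n1)−V(n3) = 47.1
Assemble and solve the 5×5 MNA system:
  V(n1)=40.70+0.000j  V(n2)=-4.590+0.000j  V(n3)=-6.398+0.000j
  i(V1)=-0.1620+0.000j  i(V2)=-0.1772+1.309j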